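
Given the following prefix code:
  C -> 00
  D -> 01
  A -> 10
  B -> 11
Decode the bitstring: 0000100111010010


Decoding step by step:
Bits 00 -> C
Bits 00 -> C
Bits 10 -> A
Bits 01 -> D
Bits 11 -> B
Bits 01 -> D
Bits 00 -> C
Bits 10 -> A


Decoded message: CCADBDCA


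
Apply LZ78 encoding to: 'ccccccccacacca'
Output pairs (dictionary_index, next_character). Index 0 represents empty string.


LZ78 encoding steps:
Dictionary: {0: ''}
Step 1: w='' (idx 0), next='c' -> output (0, 'c'), add 'c' as idx 1
Step 2: w='c' (idx 1), next='c' -> output (1, 'c'), add 'cc' as idx 2
Step 3: w='cc' (idx 2), next='c' -> output (2, 'c'), add 'ccc' as idx 3
Step 4: w='cc' (idx 2), next='a' -> output (2, 'a'), add 'cca' as idx 4
Step 5: w='c' (idx 1), next='a' -> output (1, 'a'), add 'ca' as idx 5
Step 6: w='cca' (idx 4), end of input -> output (4, '')


Encoded: [(0, 'c'), (1, 'c'), (2, 'c'), (2, 'a'), (1, 'a'), (4, '')]


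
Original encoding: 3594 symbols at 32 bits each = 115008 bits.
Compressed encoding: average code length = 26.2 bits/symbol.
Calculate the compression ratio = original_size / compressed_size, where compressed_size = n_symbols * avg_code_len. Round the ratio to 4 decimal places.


original_size = n_symbols * orig_bits = 3594 * 32 = 115008 bits
compressed_size = n_symbols * avg_code_len = 3594 * 26.2 = 94162.8 bits
ratio = original_size / compressed_size = 115008 / 94162.8 = 1.2214

Compression ratio = 1.2214


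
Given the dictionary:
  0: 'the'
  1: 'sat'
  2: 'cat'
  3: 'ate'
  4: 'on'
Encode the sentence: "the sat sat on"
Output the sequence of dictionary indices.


Look up each word in the dictionary:
  'the' -> 0
  'sat' -> 1
  'sat' -> 1
  'on' -> 4

Encoded: [0, 1, 1, 4]


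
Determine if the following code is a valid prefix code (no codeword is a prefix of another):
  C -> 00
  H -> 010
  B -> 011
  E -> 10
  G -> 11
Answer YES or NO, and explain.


Checking each pair (does one codeword prefix another?):
  C='00' vs H='010': no prefix
  C='00' vs B='011': no prefix
  C='00' vs E='10': no prefix
  C='00' vs G='11': no prefix
  H='010' vs C='00': no prefix
  H='010' vs B='011': no prefix
  H='010' vs E='10': no prefix
  H='010' vs G='11': no prefix
  B='011' vs C='00': no prefix
  B='011' vs H='010': no prefix
  B='011' vs E='10': no prefix
  B='011' vs G='11': no prefix
  E='10' vs C='00': no prefix
  E='10' vs H='010': no prefix
  E='10' vs B='011': no prefix
  E='10' vs G='11': no prefix
  G='11' vs C='00': no prefix
  G='11' vs H='010': no prefix
  G='11' vs B='011': no prefix
  G='11' vs E='10': no prefix
No violation found over all pairs.

YES -- this is a valid prefix code. No codeword is a prefix of any other codeword.


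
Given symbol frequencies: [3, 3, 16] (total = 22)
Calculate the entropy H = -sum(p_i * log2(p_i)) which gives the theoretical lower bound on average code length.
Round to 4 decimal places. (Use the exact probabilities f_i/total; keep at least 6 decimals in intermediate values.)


Per-symbol terms -p_i * log2(p_i) with p_i = f_i/22:
  p = 3/22 = 0.136364: log2(p) = -2.874469, -p*log2(p) = 0.391973
  p = 3/22 = 0.136364: log2(p) = -2.874469, -p*log2(p) = 0.391973
  p = 16/22 = 0.727273: log2(p) = -0.459432, -p*log2(p) = 0.334132
H = 0.391973 + 0.391973 + 0.334132 = 1.118078

H = 1.1181 bits/symbol


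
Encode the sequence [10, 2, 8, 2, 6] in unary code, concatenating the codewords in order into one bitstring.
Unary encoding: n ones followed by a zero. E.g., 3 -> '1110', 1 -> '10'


Encode each number as n ones followed by a terminating 0:
  10 -> 11111111110 (11 bits)
  2 -> 110 (3 bits)
  8 -> 111111110 (9 bits)
  2 -> 110 (3 bits)
  6 -> 1111110 (7 bits)
Total length = 11 + 3 + 9 + 3 + 7 = 33 bits.

Unary([10, 2, 8, 2, 6]) = 111111111101101111111101101111110 (33 bits)


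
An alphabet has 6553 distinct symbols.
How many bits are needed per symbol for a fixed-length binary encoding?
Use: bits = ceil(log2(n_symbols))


log2(6553) = 12.6779
Bracket: 2^12 = 4096 < 6553 <= 2^13 = 8192
So ceil(log2(6553)) = 13

bits = ceil(log2(6553)) = ceil(12.6779) = 13 bits


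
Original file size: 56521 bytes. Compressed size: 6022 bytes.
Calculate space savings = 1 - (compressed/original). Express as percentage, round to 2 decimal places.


ratio = compressed/original = 6022/56521 = 0.106544
savings = 1 - ratio = 1 - 0.106544 = 0.893456
as a percentage: 0.893456 * 100 = 89.35%

Space savings = 1 - 6022/56521 = 89.35%


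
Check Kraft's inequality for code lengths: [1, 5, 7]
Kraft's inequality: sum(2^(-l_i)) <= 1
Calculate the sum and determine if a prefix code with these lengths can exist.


Sum = 2^(-1) + 2^(-5) + 2^(-7)
    = 0.5 + 0.03125 + 0.0078125
    = 69/128 = 0.5390625
Since 0.5390625 <= 1, Kraft's inequality IS satisfied.
A prefix code with these lengths CAN exist.

Kraft sum = 0.5390625. Satisfied.


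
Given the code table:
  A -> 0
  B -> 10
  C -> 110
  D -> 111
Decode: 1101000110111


Decoding:
110 -> C
10 -> B
0 -> A
0 -> A
110 -> C
111 -> D


Result: CBAACD


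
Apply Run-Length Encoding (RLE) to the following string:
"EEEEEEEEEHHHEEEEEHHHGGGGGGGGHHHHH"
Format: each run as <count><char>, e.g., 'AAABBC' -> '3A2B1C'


Scanning runs left to right:
  i=0: run of 'E' x 9 -> '9E'
  i=9: run of 'H' x 3 -> '3H'
  i=12: run of 'E' x 5 -> '5E'
  i=17: run of 'H' x 3 -> '3H'
  i=20: run of 'G' x 8 -> '8G'
  i=28: run of 'H' x 5 -> '5H'

RLE = 9E3H5E3H8G5H


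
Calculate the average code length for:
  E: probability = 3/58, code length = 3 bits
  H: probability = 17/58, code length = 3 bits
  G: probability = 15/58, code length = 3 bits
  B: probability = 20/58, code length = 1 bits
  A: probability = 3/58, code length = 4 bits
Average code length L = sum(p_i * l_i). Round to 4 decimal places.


Weighted contributions p_i * l_i:
  E: (3/58) * 3 = 9/58
  H: (17/58) * 3 = 51/58
  G: (15/58) * 3 = 45/58
  B: (20/58) * 1 = 20/58
  A: (3/58) * 4 = 12/58
Sum = (9 + 51 + 45 + 20 + 12)/58 = 137/58

L = 137/58 = 2.3621 bits/symbol


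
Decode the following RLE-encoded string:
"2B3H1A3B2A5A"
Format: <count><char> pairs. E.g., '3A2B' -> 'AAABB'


Expanding each <count><char> pair:
  2B -> 'BB'
  3H -> 'HHH'
  1A -> 'A'
  3B -> 'BBB'
  2A -> 'AA'
  5A -> 'AAAAA'

Decoded = BBHHHABBBAAAAAAA


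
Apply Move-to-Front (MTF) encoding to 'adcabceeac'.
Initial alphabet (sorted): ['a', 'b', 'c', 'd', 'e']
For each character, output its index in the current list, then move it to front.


MTF encoding:
'a': index 0 in ['a', 'b', 'c', 'd', 'e'] -> ['a', 'b', 'c', 'd', 'e']
'd': index 3 in ['a', 'b', 'c', 'd', 'e'] -> ['d', 'a', 'b', 'c', 'e']
'c': index 3 in ['d', 'a', 'b', 'c', 'e'] -> ['c', 'd', 'a', 'b', 'e']
'a': index 2 in ['c', 'd', 'a', 'b', 'e'] -> ['a', 'c', 'd', 'b', 'e']
'b': index 3 in ['a', 'c', 'd', 'b', 'e'] -> ['b', 'a', 'c', 'd', 'e']
'c': index 2 in ['b', 'a', 'c', 'd', 'e'] -> ['c', 'b', 'a', 'd', 'e']
'e': index 4 in ['c', 'b', 'a', 'd', 'e'] -> ['e', 'c', 'b', 'a', 'd']
'e': index 0 in ['e', 'c', 'b', 'a', 'd'] -> ['e', 'c', 'b', 'a', 'd']
'a': index 3 in ['e', 'c', 'b', 'a', 'd'] -> ['a', 'e', 'c', 'b', 'd']
'c': index 2 in ['a', 'e', 'c', 'b', 'd'] -> ['c', 'a', 'e', 'b', 'd']


Output: [0, 3, 3, 2, 3, 2, 4, 0, 3, 2]


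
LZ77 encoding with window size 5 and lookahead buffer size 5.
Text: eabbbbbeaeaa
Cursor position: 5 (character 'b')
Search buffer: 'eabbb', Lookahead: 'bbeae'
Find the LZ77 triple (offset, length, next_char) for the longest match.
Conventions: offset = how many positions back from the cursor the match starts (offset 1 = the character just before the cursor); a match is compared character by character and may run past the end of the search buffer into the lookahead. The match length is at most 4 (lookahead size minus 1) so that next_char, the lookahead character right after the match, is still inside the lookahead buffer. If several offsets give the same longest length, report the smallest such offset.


Try each offset into the search buffer:
  offset=1 (pos 4, char 'b'): match length 2
  offset=2 (pos 3, char 'b'): match length 2
  offset=3 (pos 2, char 'b'): match length 2
  offset=4 (pos 1, char 'a'): match length 0
  offset=5 (pos 0, char 'e'): match length 0
Longest match has length 2, found at offsets 1, 2, 3; take the smallest, offset 1.
next_char = character at position 5 + 2 = 7 -> 'e'

Best match: offset=1, length=2 (matching 'bb' starting at position 4)
LZ77 triple: (1, 2, 'e')


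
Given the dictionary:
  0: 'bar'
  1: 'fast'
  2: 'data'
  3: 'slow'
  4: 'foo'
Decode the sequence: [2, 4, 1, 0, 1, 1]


Look up each index in the dictionary:
  2 -> 'data'
  4 -> 'foo'
  1 -> 'fast'
  0 -> 'bar'
  1 -> 'fast'
  1 -> 'fast'

Decoded: "data foo fast bar fast fast"


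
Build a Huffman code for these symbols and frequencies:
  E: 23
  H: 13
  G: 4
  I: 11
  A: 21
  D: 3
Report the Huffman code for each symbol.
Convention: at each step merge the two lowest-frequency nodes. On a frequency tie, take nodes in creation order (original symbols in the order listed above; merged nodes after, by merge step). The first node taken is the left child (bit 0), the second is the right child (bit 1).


Huffman tree construction:
Step 1: Merge D(3) + G(4) = 7
Step 2: Merge (D+G)(7) + I(11) = 18
Step 3: Merge H(13) + ((D+G)+I)(18) = 31
Step 4: Merge A(21) + E(23) = 44
Step 5: Merge (H+((D+G)+I))(31) + (A+E)(44) = 75
Read each symbol's code off the tree from the root (left child = 0, right child = 1).

Codes:
  E: 11 (length 2)
  H: 00 (length 2)
  G: 0101 (length 4)
  I: 011 (length 3)
  A: 10 (length 2)
  D: 0100 (length 4)
Average code length: 175/75 = 2.3333 bits/symbol


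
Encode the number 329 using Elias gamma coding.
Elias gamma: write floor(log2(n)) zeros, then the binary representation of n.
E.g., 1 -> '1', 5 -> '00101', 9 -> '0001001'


num_bits = floor(log2(329)) + 1 = 9
leading_zeros = num_bits - 1 = 8
binary(329) = 101001001

Elias gamma(329) = '00000000' + '101001001' = 00000000101001001 (17 bits)


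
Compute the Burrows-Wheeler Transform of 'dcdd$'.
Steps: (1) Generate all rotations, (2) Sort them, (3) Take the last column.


Rotations (sorted):
  0: $dcdd -> last char: d
  1: cdd$d -> last char: d
  2: d$dcd -> last char: d
  3: dcdd$ -> last char: $
  4: dd$dc -> last char: c


BWT = ddd$c


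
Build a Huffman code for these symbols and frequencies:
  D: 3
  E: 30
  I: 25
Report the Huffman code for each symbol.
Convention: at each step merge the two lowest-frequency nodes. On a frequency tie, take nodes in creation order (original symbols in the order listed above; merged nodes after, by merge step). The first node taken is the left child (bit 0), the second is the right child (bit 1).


Huffman tree construction:
Step 1: Merge D(3) + I(25) = 28
Step 2: Merge (D+I)(28) + E(30) = 58
Read each symbol's code off the tree from the root (left child = 0, right child = 1).

Codes:
  D: 00 (length 2)
  E: 1 (length 1)
  I: 01 (length 2)
Average code length: 86/58 = 1.4828 bits/symbol


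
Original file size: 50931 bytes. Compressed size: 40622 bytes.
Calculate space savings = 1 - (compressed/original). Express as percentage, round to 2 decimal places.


ratio = compressed/original = 40622/50931 = 0.797589
savings = 1 - ratio = 1 - 0.797589 = 0.202411
as a percentage: 0.202411 * 100 = 20.24%

Space savings = 1 - 40622/50931 = 20.24%


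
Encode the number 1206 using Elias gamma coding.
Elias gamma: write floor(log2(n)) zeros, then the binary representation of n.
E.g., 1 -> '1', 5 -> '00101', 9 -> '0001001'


num_bits = floor(log2(1206)) + 1 = 11
leading_zeros = num_bits - 1 = 10
binary(1206) = 10010110110

Elias gamma(1206) = '0000000000' + '10010110110' = 000000000010010110110 (21 bits)


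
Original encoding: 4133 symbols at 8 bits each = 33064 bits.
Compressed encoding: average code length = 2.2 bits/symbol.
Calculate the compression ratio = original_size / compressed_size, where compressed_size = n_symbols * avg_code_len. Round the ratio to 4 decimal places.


original_size = n_symbols * orig_bits = 4133 * 8 = 33064 bits
compressed_size = n_symbols * avg_code_len = 4133 * 2.2 = 9092.6 bits
ratio = original_size / compressed_size = 33064 / 9092.6 = 3.6364

Compression ratio = 3.6364


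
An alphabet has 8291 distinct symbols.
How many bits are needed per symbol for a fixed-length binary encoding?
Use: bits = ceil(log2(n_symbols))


log2(8291) = 13.0173
Bracket: 2^13 = 8192 < 8291 <= 2^14 = 16384
So ceil(log2(8291)) = 14

bits = ceil(log2(8291)) = ceil(13.0173) = 14 bits


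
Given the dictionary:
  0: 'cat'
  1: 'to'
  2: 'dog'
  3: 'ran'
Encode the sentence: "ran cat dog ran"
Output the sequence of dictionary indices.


Look up each word in the dictionary:
  'ran' -> 3
  'cat' -> 0
  'dog' -> 2
  'ran' -> 3

Encoded: [3, 0, 2, 3]


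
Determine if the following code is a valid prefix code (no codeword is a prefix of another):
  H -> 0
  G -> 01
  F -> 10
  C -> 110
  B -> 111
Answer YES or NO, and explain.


Checking each pair (does one codeword prefix another?):
  H='0' vs G='01': prefix -- VIOLATION

NO -- this is NOT a valid prefix code. H (0) is a prefix of G (01).


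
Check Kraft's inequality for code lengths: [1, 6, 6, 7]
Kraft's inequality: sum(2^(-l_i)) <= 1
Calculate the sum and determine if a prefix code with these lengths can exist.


Sum = 2^(-1) + 2^(-6) + 2^(-6) + 2^(-7)
    = 0.5 + 0.015625 + 0.015625 + 0.0078125
    = 69/128 = 0.5390625
Since 0.5390625 <= 1, Kraft's inequality IS satisfied.
A prefix code with these lengths CAN exist.

Kraft sum = 0.5390625. Satisfied.


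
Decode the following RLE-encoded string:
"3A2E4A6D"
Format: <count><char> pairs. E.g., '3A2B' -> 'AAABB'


Expanding each <count><char> pair:
  3A -> 'AAA'
  2E -> 'EE'
  4A -> 'AAAA'
  6D -> 'DDDDDD'

Decoded = AAAEEAAAADDDDDD


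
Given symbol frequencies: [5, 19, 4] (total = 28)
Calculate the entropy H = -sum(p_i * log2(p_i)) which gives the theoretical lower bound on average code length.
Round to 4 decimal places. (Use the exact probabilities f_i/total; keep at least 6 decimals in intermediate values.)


Per-symbol terms -p_i * log2(p_i) with p_i = f_i/28:
  p = 5/28 = 0.178571: log2(p) = -2.485427, -p*log2(p) = 0.443826
  p = 19/28 = 0.678571: log2(p) = -0.559427, -p*log2(p) = 0.379611
  p = 4/28 = 0.142857: log2(p) = -2.807355, -p*log2(p) = 0.401051
H = 0.443826 + 0.379611 + 0.401051 = 1.224488

H = 1.2245 bits/symbol


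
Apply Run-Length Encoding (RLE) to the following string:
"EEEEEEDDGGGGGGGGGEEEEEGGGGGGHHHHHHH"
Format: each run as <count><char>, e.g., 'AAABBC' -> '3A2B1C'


Scanning runs left to right:
  i=0: run of 'E' x 6 -> '6E'
  i=6: run of 'D' x 2 -> '2D'
  i=8: run of 'G' x 9 -> '9G'
  i=17: run of 'E' x 5 -> '5E'
  i=22: run of 'G' x 6 -> '6G'
  i=28: run of 'H' x 7 -> '7H'

RLE = 6E2D9G5E6G7H


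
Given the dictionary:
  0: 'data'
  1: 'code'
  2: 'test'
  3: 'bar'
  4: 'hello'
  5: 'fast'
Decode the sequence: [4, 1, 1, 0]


Look up each index in the dictionary:
  4 -> 'hello'
  1 -> 'code'
  1 -> 'code'
  0 -> 'data'

Decoded: "hello code code data"


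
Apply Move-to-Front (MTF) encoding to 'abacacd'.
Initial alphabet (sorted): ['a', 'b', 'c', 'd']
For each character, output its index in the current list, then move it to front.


MTF encoding:
'a': index 0 in ['a', 'b', 'c', 'd'] -> ['a', 'b', 'c', 'd']
'b': index 1 in ['a', 'b', 'c', 'd'] -> ['b', 'a', 'c', 'd']
'a': index 1 in ['b', 'a', 'c', 'd'] -> ['a', 'b', 'c', 'd']
'c': index 2 in ['a', 'b', 'c', 'd'] -> ['c', 'a', 'b', 'd']
'a': index 1 in ['c', 'a', 'b', 'd'] -> ['a', 'c', 'b', 'd']
'c': index 1 in ['a', 'c', 'b', 'd'] -> ['c', 'a', 'b', 'd']
'd': index 3 in ['c', 'a', 'b', 'd'] -> ['d', 'c', 'a', 'b']


Output: [0, 1, 1, 2, 1, 1, 3]


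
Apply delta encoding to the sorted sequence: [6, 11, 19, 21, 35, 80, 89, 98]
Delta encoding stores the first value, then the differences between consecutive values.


First value: 6
Deltas:
  11 - 6 = 5
  19 - 11 = 8
  21 - 19 = 2
  35 - 21 = 14
  80 - 35 = 45
  89 - 80 = 9
  98 - 89 = 9


Delta encoded: [6, 5, 8, 2, 14, 45, 9, 9]


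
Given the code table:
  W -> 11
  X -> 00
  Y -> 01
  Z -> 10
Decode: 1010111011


Decoding:
10 -> Z
10 -> Z
11 -> W
10 -> Z
11 -> W


Result: ZZWZW


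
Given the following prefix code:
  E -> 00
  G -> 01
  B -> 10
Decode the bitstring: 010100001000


Decoding step by step:
Bits 01 -> G
Bits 01 -> G
Bits 00 -> E
Bits 00 -> E
Bits 10 -> B
Bits 00 -> E


Decoded message: GGEEBE


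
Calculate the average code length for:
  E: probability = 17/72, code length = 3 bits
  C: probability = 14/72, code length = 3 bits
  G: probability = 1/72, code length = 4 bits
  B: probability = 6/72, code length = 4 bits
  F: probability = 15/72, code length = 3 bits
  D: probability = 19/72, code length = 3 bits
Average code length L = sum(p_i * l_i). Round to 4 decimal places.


Weighted contributions p_i * l_i:
  E: (17/72) * 3 = 51/72
  C: (14/72) * 3 = 42/72
  G: (1/72) * 4 = 4/72
  B: (6/72) * 4 = 24/72
  F: (15/72) * 3 = 45/72
  D: (19/72) * 3 = 57/72
Sum = (51 + 42 + 4 + 24 + 45 + 57)/72 = 223/72

L = 223/72 = 3.0972 bits/symbol


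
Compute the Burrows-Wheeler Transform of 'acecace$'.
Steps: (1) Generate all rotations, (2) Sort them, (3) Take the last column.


Rotations (sorted):
  0: $acecace -> last char: e
  1: ace$acec -> last char: c
  2: acecace$ -> last char: $
  3: cace$ace -> last char: e
  4: ce$aceca -> last char: a
  5: cecace$a -> last char: a
  6: e$acecac -> last char: c
  7: ecace$ac -> last char: c


BWT = ec$eaacc


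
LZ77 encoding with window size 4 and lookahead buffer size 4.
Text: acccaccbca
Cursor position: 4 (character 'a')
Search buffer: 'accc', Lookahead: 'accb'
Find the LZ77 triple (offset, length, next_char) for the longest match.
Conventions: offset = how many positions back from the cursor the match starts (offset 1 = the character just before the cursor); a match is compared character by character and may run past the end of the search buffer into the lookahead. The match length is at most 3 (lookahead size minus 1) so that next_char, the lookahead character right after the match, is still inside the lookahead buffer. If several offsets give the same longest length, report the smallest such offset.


Try each offset into the search buffer:
  offset=1 (pos 3, char 'c'): match length 0
  offset=2 (pos 2, char 'c'): match length 0
  offset=3 (pos 1, char 'c'): match length 0
  offset=4 (pos 0, char 'a'): match length 3
Longest match has length 3 at offset 4.
next_char = character at position 4 + 3 = 7 -> 'b'

Best match: offset=4, length=3 (matching 'acc' starting at position 0)
LZ77 triple: (4, 3, 'b')


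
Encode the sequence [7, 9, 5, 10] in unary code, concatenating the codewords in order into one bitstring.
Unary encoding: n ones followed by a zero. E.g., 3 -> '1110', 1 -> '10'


Encode each number as n ones followed by a terminating 0:
  7 -> 11111110 (8 bits)
  9 -> 1111111110 (10 bits)
  5 -> 111110 (6 bits)
  10 -> 11111111110 (11 bits)
Total length = 8 + 10 + 6 + 11 = 35 bits.

Unary([7, 9, 5, 10]) = 11111110111111111011111011111111110 (35 bits)


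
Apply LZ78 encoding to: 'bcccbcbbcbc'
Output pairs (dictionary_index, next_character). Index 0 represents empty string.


LZ78 encoding steps:
Dictionary: {0: ''}
Step 1: w='' (idx 0), next='b' -> output (0, 'b'), add 'b' as idx 1
Step 2: w='' (idx 0), next='c' -> output (0, 'c'), add 'c' as idx 2
Step 3: w='c' (idx 2), next='c' -> output (2, 'c'), add 'cc' as idx 3
Step 4: w='b' (idx 1), next='c' -> output (1, 'c'), add 'bc' as idx 4
Step 5: w='b' (idx 1), next='b' -> output (1, 'b'), add 'bb' as idx 5
Step 6: w='c' (idx 2), next='b' -> output (2, 'b'), add 'cb' as idx 6
Step 7: w='c' (idx 2), end of input -> output (2, '')


Encoded: [(0, 'b'), (0, 'c'), (2, 'c'), (1, 'c'), (1, 'b'), (2, 'b'), (2, '')]


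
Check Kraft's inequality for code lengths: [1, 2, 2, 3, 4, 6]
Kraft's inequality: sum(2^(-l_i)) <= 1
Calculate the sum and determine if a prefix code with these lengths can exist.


Sum = 2^(-1) + 2^(-2) + 2^(-2) + 2^(-3) + 2^(-4) + 2^(-6)
    = 0.5 + 0.25 + 0.25 + 0.125 + 0.0625 + 0.015625
    = 77/64 = 1.203125
Since 1.203125 > 1, Kraft's inequality is NOT satisfied.
A prefix code with these lengths CANNOT exist.

Kraft sum = 1.203125. Not satisfied.


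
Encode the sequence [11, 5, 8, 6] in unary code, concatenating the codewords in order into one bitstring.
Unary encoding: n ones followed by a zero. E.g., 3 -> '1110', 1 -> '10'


Encode each number as n ones followed by a terminating 0:
  11 -> 111111111110 (12 bits)
  5 -> 111110 (6 bits)
  8 -> 111111110 (9 bits)
  6 -> 1111110 (7 bits)
Total length = 12 + 6 + 9 + 7 = 34 bits.

Unary([11, 5, 8, 6]) = 1111111111101111101111111101111110 (34 bits)


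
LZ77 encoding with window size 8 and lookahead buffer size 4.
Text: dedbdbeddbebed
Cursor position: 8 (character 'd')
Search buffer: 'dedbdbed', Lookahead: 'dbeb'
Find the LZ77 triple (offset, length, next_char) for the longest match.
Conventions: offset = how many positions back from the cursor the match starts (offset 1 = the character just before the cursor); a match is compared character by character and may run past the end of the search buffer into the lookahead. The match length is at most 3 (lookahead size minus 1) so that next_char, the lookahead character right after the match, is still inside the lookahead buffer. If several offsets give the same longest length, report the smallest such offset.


Try each offset into the search buffer:
  offset=1 (pos 7, char 'd'): match length 1
  offset=2 (pos 6, char 'e'): match length 0
  offset=3 (pos 5, char 'b'): match length 0
  offset=4 (pos 4, char 'd'): match length 3
  offset=5 (pos 3, char 'b'): match length 0
  offset=6 (pos 2, char 'd'): match length 2
  offset=7 (pos 1, char 'e'): match length 0
  offset=8 (pos 0, char 'd'): match length 1
Longest match has length 3 at offset 4.
next_char = character at position 8 + 3 = 11 -> 'b'

Best match: offset=4, length=3 (matching 'dbe' starting at position 4)
LZ77 triple: (4, 3, 'b')


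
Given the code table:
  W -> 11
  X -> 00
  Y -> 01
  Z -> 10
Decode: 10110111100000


Decoding:
10 -> Z
11 -> W
01 -> Y
11 -> W
10 -> Z
00 -> X
00 -> X


Result: ZWYWZXX


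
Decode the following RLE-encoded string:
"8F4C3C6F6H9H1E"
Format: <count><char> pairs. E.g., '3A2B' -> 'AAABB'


Expanding each <count><char> pair:
  8F -> 'FFFFFFFF'
  4C -> 'CCCC'
  3C -> 'CCC'
  6F -> 'FFFFFF'
  6H -> 'HHHHHH'
  9H -> 'HHHHHHHHH'
  1E -> 'E'

Decoded = FFFFFFFFCCCCCCCFFFFFFHHHHHHHHHHHHHHHE


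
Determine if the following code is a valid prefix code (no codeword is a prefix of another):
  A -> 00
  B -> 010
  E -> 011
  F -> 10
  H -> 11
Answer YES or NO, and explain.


Checking each pair (does one codeword prefix another?):
  A='00' vs B='010': no prefix
  A='00' vs E='011': no prefix
  A='00' vs F='10': no prefix
  A='00' vs H='11': no prefix
  B='010' vs A='00': no prefix
  B='010' vs E='011': no prefix
  B='010' vs F='10': no prefix
  B='010' vs H='11': no prefix
  E='011' vs A='00': no prefix
  E='011' vs B='010': no prefix
  E='011' vs F='10': no prefix
  E='011' vs H='11': no prefix
  F='10' vs A='00': no prefix
  F='10' vs B='010': no prefix
  F='10' vs E='011': no prefix
  F='10' vs H='11': no prefix
  H='11' vs A='00': no prefix
  H='11' vs B='010': no prefix
  H='11' vs E='011': no prefix
  H='11' vs F='10': no prefix
No violation found over all pairs.

YES -- this is a valid prefix code. No codeword is a prefix of any other codeword.


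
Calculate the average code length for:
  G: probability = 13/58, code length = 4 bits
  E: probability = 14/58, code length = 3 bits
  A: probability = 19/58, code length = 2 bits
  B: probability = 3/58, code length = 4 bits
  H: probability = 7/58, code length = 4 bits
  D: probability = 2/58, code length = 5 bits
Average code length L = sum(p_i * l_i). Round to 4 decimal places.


Weighted contributions p_i * l_i:
  G: (13/58) * 4 = 52/58
  E: (14/58) * 3 = 42/58
  A: (19/58) * 2 = 38/58
  B: (3/58) * 4 = 12/58
  H: (7/58) * 4 = 28/58
  D: (2/58) * 5 = 10/58
Sum = (52 + 42 + 38 + 12 + 28 + 10)/58 = 182/58

L = 182/58 = 3.1379 bits/symbol


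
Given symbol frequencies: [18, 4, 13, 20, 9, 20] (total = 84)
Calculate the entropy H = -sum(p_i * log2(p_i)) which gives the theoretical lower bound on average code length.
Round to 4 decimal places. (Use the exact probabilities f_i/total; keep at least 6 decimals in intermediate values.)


Per-symbol terms -p_i * log2(p_i) with p_i = f_i/84:
  p = 18/84 = 0.214286: log2(p) = -2.222392, -p*log2(p) = 0.476227
  p = 4/84 = 0.047619: log2(p) = -4.392317, -p*log2(p) = 0.209158
  p = 13/84 = 0.154762: log2(p) = -2.691878, -p*log2(p) = 0.416600
  p = 20/84 = 0.238095: log2(p) = -2.070389, -p*log2(p) = 0.492950
  p = 9/84 = 0.107143: log2(p) = -3.222392, -p*log2(p) = 0.345256
  p = 20/84 = 0.238095: log2(p) = -2.070389, -p*log2(p) = 0.492950
H = 0.476227 + 0.209158 + 0.416600 + 0.492950 + 0.345256 + 0.492950 = 2.433141

H = 2.4331 bits/symbol


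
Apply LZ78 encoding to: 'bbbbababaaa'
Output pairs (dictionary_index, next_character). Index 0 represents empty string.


LZ78 encoding steps:
Dictionary: {0: ''}
Step 1: w='' (idx 0), next='b' -> output (0, 'b'), add 'b' as idx 1
Step 2: w='b' (idx 1), next='b' -> output (1, 'b'), add 'bb' as idx 2
Step 3: w='b' (idx 1), next='a' -> output (1, 'a'), add 'ba' as idx 3
Step 4: w='ba' (idx 3), next='b' -> output (3, 'b'), add 'bab' as idx 4
Step 5: w='' (idx 0), next='a' -> output (0, 'a'), add 'a' as idx 5
Step 6: w='a' (idx 5), next='a' -> output (5, 'a'), add 'aa' as idx 6


Encoded: [(0, 'b'), (1, 'b'), (1, 'a'), (3, 'b'), (0, 'a'), (5, 'a')]


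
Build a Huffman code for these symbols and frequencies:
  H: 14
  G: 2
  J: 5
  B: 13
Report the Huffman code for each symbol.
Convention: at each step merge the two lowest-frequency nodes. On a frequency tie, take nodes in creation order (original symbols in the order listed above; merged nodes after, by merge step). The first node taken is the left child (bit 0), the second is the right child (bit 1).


Huffman tree construction:
Step 1: Merge G(2) + J(5) = 7
Step 2: Merge (G+J)(7) + B(13) = 20
Step 3: Merge H(14) + ((G+J)+B)(20) = 34
Read each symbol's code off the tree from the root (left child = 0, right child = 1).

Codes:
  H: 0 (length 1)
  G: 100 (length 3)
  J: 101 (length 3)
  B: 11 (length 2)
Average code length: 61/34 = 1.7941 bits/symbol


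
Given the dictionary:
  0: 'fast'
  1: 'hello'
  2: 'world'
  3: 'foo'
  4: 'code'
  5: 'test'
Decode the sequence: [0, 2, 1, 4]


Look up each index in the dictionary:
  0 -> 'fast'
  2 -> 'world'
  1 -> 'hello'
  4 -> 'code'

Decoded: "fast world hello code"


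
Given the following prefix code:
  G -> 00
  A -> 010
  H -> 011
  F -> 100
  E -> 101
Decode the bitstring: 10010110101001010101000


Decoding step by step:
Bits 100 -> F
Bits 101 -> E
Bits 101 -> E
Bits 010 -> A
Bits 010 -> A
Bits 101 -> E
Bits 010 -> A
Bits 00 -> G


Decoded message: FEEAAEAG


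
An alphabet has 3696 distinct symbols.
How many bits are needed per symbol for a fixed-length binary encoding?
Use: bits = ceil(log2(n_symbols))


log2(3696) = 11.8517
Bracket: 2^11 = 2048 < 3696 <= 2^12 = 4096
So ceil(log2(3696)) = 12

bits = ceil(log2(3696)) = ceil(11.8517) = 12 bits


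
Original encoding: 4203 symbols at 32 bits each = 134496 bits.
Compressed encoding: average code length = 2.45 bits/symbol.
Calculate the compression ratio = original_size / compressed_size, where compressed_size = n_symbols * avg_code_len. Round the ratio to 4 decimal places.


original_size = n_symbols * orig_bits = 4203 * 32 = 134496 bits
compressed_size = n_symbols * avg_code_len = 4203 * 2.45 = 10297.35 bits
ratio = original_size / compressed_size = 134496 / 10297.35 = 13.0612

Compression ratio = 13.0612


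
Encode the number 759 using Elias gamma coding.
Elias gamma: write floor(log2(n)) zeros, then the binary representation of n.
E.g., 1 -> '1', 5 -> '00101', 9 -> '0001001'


num_bits = floor(log2(759)) + 1 = 10
leading_zeros = num_bits - 1 = 9
binary(759) = 1011110111

Elias gamma(759) = '000000000' + '1011110111' = 0000000001011110111 (19 bits)


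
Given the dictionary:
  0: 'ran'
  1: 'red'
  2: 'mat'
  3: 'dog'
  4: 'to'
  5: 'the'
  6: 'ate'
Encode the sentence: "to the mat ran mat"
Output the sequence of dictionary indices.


Look up each word in the dictionary:
  'to' -> 4
  'the' -> 5
  'mat' -> 2
  'ran' -> 0
  'mat' -> 2

Encoded: [4, 5, 2, 0, 2]


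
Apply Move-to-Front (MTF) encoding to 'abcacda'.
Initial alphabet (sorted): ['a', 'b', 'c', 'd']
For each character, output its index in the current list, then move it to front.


MTF encoding:
'a': index 0 in ['a', 'b', 'c', 'd'] -> ['a', 'b', 'c', 'd']
'b': index 1 in ['a', 'b', 'c', 'd'] -> ['b', 'a', 'c', 'd']
'c': index 2 in ['b', 'a', 'c', 'd'] -> ['c', 'b', 'a', 'd']
'a': index 2 in ['c', 'b', 'a', 'd'] -> ['a', 'c', 'b', 'd']
'c': index 1 in ['a', 'c', 'b', 'd'] -> ['c', 'a', 'b', 'd']
'd': index 3 in ['c', 'a', 'b', 'd'] -> ['d', 'c', 'a', 'b']
'a': index 2 in ['d', 'c', 'a', 'b'] -> ['a', 'd', 'c', 'b']


Output: [0, 1, 2, 2, 1, 3, 2]


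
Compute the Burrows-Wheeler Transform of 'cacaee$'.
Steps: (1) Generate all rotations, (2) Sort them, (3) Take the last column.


Rotations (sorted):
  0: $cacaee -> last char: e
  1: acaee$c -> last char: c
  2: aee$cac -> last char: c
  3: cacaee$ -> last char: $
  4: caee$ca -> last char: a
  5: e$cacae -> last char: e
  6: ee$caca -> last char: a


BWT = ecc$aea


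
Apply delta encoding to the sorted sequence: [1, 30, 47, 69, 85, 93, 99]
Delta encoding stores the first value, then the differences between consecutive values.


First value: 1
Deltas:
  30 - 1 = 29
  47 - 30 = 17
  69 - 47 = 22
  85 - 69 = 16
  93 - 85 = 8
  99 - 93 = 6


Delta encoded: [1, 29, 17, 22, 16, 8, 6]


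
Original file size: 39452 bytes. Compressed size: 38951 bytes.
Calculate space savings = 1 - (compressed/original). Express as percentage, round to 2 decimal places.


ratio = compressed/original = 38951/39452 = 0.987301
savings = 1 - ratio = 1 - 0.987301 = 0.012699
as a percentage: 0.012699 * 100 = 1.27%

Space savings = 1 - 38951/39452 = 1.27%


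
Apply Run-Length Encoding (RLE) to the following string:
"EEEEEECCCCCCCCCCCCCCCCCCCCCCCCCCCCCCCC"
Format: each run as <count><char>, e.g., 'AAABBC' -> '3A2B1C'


Scanning runs left to right:
  i=0: run of 'E' x 6 -> '6E'
  i=6: run of 'C' x 32 -> '32C'

RLE = 6E32C


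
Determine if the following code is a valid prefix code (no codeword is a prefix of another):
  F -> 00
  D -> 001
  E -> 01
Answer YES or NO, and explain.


Checking each pair (does one codeword prefix another?):
  F='00' vs D='001': prefix -- VIOLATION

NO -- this is NOT a valid prefix code. F (00) is a prefix of D (001).


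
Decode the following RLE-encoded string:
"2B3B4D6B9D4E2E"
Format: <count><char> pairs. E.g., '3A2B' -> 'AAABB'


Expanding each <count><char> pair:
  2B -> 'BB'
  3B -> 'BBB'
  4D -> 'DDDD'
  6B -> 'BBBBBB'
  9D -> 'DDDDDDDDD'
  4E -> 'EEEE'
  2E -> 'EE'

Decoded = BBBBBDDDDBBBBBBDDDDDDDDDEEEEEE


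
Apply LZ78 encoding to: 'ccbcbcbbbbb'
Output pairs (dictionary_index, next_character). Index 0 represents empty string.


LZ78 encoding steps:
Dictionary: {0: ''}
Step 1: w='' (idx 0), next='c' -> output (0, 'c'), add 'c' as idx 1
Step 2: w='c' (idx 1), next='b' -> output (1, 'b'), add 'cb' as idx 2
Step 3: w='cb' (idx 2), next='c' -> output (2, 'c'), add 'cbc' as idx 3
Step 4: w='' (idx 0), next='b' -> output (0, 'b'), add 'b' as idx 4
Step 5: w='b' (idx 4), next='b' -> output (4, 'b'), add 'bb' as idx 5
Step 6: w='bb' (idx 5), end of input -> output (5, '')


Encoded: [(0, 'c'), (1, 'b'), (2, 'c'), (0, 'b'), (4, 'b'), (5, '')]


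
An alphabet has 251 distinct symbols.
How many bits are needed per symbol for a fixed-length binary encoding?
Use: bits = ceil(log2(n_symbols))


log2(251) = 7.9715
Bracket: 2^7 = 128 < 251 <= 2^8 = 256
So ceil(log2(251)) = 8

bits = ceil(log2(251)) = ceil(7.9715) = 8 bits


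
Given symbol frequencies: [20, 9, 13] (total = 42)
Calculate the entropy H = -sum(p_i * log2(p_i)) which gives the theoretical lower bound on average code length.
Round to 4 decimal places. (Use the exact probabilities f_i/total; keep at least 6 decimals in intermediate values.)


Per-symbol terms -p_i * log2(p_i) with p_i = f_i/42:
  p = 20/42 = 0.476190: log2(p) = -1.070389, -p*log2(p) = 0.509709
  p = 9/42 = 0.214286: log2(p) = -2.222392, -p*log2(p) = 0.476227
  p = 13/42 = 0.309524: log2(p) = -1.691878, -p*log2(p) = 0.523676
H = 0.509709 + 0.476227 + 0.523676 = 1.509612

H = 1.5096 bits/symbol


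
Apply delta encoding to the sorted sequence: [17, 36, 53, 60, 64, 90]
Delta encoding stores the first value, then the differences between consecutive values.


First value: 17
Deltas:
  36 - 17 = 19
  53 - 36 = 17
  60 - 53 = 7
  64 - 60 = 4
  90 - 64 = 26


Delta encoded: [17, 19, 17, 7, 4, 26]


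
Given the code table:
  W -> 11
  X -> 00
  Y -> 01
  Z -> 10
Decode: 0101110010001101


Decoding:
01 -> Y
01 -> Y
11 -> W
00 -> X
10 -> Z
00 -> X
11 -> W
01 -> Y


Result: YYWXZXWY


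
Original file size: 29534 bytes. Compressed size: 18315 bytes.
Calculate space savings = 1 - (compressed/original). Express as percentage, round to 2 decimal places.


ratio = compressed/original = 18315/29534 = 0.620133
savings = 1 - ratio = 1 - 0.620133 = 0.379867
as a percentage: 0.379867 * 100 = 37.99%

Space savings = 1 - 18315/29534 = 37.99%


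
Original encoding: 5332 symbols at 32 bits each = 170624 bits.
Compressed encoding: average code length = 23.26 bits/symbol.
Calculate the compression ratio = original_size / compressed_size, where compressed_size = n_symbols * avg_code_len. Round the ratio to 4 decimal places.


original_size = n_symbols * orig_bits = 5332 * 32 = 170624 bits
compressed_size = n_symbols * avg_code_len = 5332 * 23.26 = 124022.32 bits
ratio = original_size / compressed_size = 170624 / 124022.32 = 1.3758

Compression ratio = 1.3758


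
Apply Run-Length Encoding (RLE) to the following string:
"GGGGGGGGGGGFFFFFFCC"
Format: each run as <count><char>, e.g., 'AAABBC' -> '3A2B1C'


Scanning runs left to right:
  i=0: run of 'G' x 11 -> '11G'
  i=11: run of 'F' x 6 -> '6F'
  i=17: run of 'C' x 2 -> '2C'

RLE = 11G6F2C


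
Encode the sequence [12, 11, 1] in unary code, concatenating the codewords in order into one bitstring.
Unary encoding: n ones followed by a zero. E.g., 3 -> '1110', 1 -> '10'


Encode each number as n ones followed by a terminating 0:
  12 -> 1111111111110 (13 bits)
  11 -> 111111111110 (12 bits)
  1 -> 10 (2 bits)
Total length = 13 + 12 + 2 = 27 bits.

Unary([12, 11, 1]) = 111111111111011111111111010 (27 bits)


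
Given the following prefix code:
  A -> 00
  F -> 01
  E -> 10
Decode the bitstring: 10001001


Decoding step by step:
Bits 10 -> E
Bits 00 -> A
Bits 10 -> E
Bits 01 -> F


Decoded message: EAEF


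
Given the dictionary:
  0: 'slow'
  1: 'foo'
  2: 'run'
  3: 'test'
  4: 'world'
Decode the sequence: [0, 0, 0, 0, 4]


Look up each index in the dictionary:
  0 -> 'slow'
  0 -> 'slow'
  0 -> 'slow'
  0 -> 'slow'
  4 -> 'world'

Decoded: "slow slow slow slow world"


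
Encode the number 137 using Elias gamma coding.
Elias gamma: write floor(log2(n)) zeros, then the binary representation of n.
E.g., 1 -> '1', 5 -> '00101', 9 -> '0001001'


num_bits = floor(log2(137)) + 1 = 8
leading_zeros = num_bits - 1 = 7
binary(137) = 10001001

Elias gamma(137) = '0000000' + '10001001' = 000000010001001 (15 bits)


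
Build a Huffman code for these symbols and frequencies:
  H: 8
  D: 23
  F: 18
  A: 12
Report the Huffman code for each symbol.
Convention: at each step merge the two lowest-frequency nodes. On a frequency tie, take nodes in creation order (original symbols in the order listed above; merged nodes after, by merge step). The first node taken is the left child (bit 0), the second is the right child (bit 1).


Huffman tree construction:
Step 1: Merge H(8) + A(12) = 20
Step 2: Merge F(18) + (H+A)(20) = 38
Step 3: Merge D(23) + (F+(H+A))(38) = 61
Read each symbol's code off the tree from the root (left child = 0, right child = 1).

Codes:
  H: 110 (length 3)
  D: 0 (length 1)
  F: 10 (length 2)
  A: 111 (length 3)
Average code length: 119/61 = 1.9508 bits/symbol


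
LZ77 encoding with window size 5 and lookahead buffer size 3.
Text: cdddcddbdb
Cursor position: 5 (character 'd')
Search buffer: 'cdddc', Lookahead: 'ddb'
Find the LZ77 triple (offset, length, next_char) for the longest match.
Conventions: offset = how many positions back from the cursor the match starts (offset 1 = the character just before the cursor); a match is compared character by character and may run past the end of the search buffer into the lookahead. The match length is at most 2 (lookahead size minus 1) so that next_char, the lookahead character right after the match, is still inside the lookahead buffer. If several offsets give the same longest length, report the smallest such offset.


Try each offset into the search buffer:
  offset=1 (pos 4, char 'c'): match length 0
  offset=2 (pos 3, char 'd'): match length 1
  offset=3 (pos 2, char 'd'): match length 2
  offset=4 (pos 1, char 'd'): match length 2
  offset=5 (pos 0, char 'c'): match length 0
Longest match has length 2, found at offsets 3, 4; take the smallest, offset 3.
next_char = character at position 5 + 2 = 7 -> 'b'

Best match: offset=3, length=2 (matching 'dd' starting at position 2)
LZ77 triple: (3, 2, 'b')


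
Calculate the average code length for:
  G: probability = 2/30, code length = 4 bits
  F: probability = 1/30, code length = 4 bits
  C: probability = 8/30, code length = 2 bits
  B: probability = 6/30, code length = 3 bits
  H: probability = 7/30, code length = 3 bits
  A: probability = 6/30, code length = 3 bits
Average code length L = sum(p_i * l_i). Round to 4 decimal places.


Weighted contributions p_i * l_i:
  G: (2/30) * 4 = 8/30
  F: (1/30) * 4 = 4/30
  C: (8/30) * 2 = 16/30
  B: (6/30) * 3 = 18/30
  H: (7/30) * 3 = 21/30
  A: (6/30) * 3 = 18/30
Sum = (8 + 4 + 16 + 18 + 21 + 18)/30 = 85/30

L = 85/30 = 2.8333 bits/symbol


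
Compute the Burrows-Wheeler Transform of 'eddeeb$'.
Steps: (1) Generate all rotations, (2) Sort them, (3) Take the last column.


Rotations (sorted):
  0: $eddeeb -> last char: b
  1: b$eddee -> last char: e
  2: ddeeb$e -> last char: e
  3: deeb$ed -> last char: d
  4: eb$edde -> last char: e
  5: eddeeb$ -> last char: $
  6: eeb$edd -> last char: d


BWT = beede$d


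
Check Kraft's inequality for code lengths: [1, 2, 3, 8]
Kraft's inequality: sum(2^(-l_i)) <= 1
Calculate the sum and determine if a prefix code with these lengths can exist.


Sum = 2^(-1) + 2^(-2) + 2^(-3) + 2^(-8)
    = 0.5 + 0.25 + 0.125 + 0.00390625
    = 225/256 = 0.87890625
Since 0.87890625 <= 1, Kraft's inequality IS satisfied.
A prefix code with these lengths CAN exist.

Kraft sum = 0.87890625. Satisfied.


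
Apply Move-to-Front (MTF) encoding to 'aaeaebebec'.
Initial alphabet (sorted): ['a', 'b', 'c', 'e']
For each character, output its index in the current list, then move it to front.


MTF encoding:
'a': index 0 in ['a', 'b', 'c', 'e'] -> ['a', 'b', 'c', 'e']
'a': index 0 in ['a', 'b', 'c', 'e'] -> ['a', 'b', 'c', 'e']
'e': index 3 in ['a', 'b', 'c', 'e'] -> ['e', 'a', 'b', 'c']
'a': index 1 in ['e', 'a', 'b', 'c'] -> ['a', 'e', 'b', 'c']
'e': index 1 in ['a', 'e', 'b', 'c'] -> ['e', 'a', 'b', 'c']
'b': index 2 in ['e', 'a', 'b', 'c'] -> ['b', 'e', 'a', 'c']
'e': index 1 in ['b', 'e', 'a', 'c'] -> ['e', 'b', 'a', 'c']
'b': index 1 in ['e', 'b', 'a', 'c'] -> ['b', 'e', 'a', 'c']
'e': index 1 in ['b', 'e', 'a', 'c'] -> ['e', 'b', 'a', 'c']
'c': index 3 in ['e', 'b', 'a', 'c'] -> ['c', 'e', 'b', 'a']


Output: [0, 0, 3, 1, 1, 2, 1, 1, 1, 3]


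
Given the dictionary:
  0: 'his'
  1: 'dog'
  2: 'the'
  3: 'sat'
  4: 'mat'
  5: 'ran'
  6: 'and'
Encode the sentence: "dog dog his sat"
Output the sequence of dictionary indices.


Look up each word in the dictionary:
  'dog' -> 1
  'dog' -> 1
  'his' -> 0
  'sat' -> 3

Encoded: [1, 1, 0, 3]
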